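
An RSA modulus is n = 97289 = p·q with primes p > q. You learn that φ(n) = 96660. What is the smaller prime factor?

271

φ(n) = (p−1)(q−1) = n − (p+q) + 1, so p + q = 97289 − 96660 + 1 = 630.
p and q are the roots of t² − 630t + 97289 = 0.
Discriminant: 630² − 4·97289 = 396900 − 389156 = 7744; √7744 = 88.
q = (630 − 88)/2 = 271, p = (630 + 88)/2 = 359.
Check: 271 · 359 = 97289.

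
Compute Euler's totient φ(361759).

343896

Factor: 361759 = 43 · 47 · 179.
φ(361759) = (43−1) · (47−1) · (179−1) = 42 · 46 · 178 = 343896.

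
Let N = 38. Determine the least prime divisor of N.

38 is even: 2 divides it.

2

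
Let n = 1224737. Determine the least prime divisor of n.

37

1224737 is odd.
Digit sum 26, not divisible by 3.
Ends in 7: not divisible by 5.
7: 1224737 = 7·174962 + 3
11: 1224737 = 11·111339 + 8
13: 1224737 = 13·94210 + 7
17: 1224737 = 17·72043 + 6
19: 1224737 = 19·64459 + 16
23: 1224737 = 23·53249 + 10
29: 1224737 = 29·42232 + 9
31: 1224737 = 31·39507 + 20
37: 1224737 = 37·33101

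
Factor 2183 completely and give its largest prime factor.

59

2183 = 37 · 59
59 is prime.
So 2183 = 37 · 59; the largest prime factor is 59.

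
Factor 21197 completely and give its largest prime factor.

47

21197 = 11 · 1927
1927 = 41 · 47
47 is prime.
So 21197 = 11 · 41 · 47; the largest prime factor is 47.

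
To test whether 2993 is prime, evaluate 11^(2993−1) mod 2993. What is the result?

11^1 ≡ 11 (mod 2993)
11^2 ≡ 11^2 = 121 ≡ 121 (mod 2993)
11^4 ≡ 121^2 = 14641 ≡ 2669 (mod 2993)
11^8 ≡ 2669^2 = 7123561 ≡ 221 (mod 2993)
11^16 ≡ 221^2 = 48841 ≡ 953 (mod 2993)
11^32 ≡ 953^2 = 908209 ≡ 1330 (mod 2993)
11^64 ≡ 1330^2 = 1768900 ≡ 37 (mod 2993)
11^128 ≡ 37^2 = 1369 ≡ 1369 (mod 2993)
11^256 ≡ 1369^2 = 1874161 ≡ 543 (mod 2993)
11^512 ≡ 543^2 = 294849 ≡ 1535 (mod 2993)
11^1024 ≡ 1535^2 = 2356225 ≡ 734 (mod 2993)
11^2048 ≡ 734^2 = 538756 ≡ 16 (mod 2993)
2992 = 2048 + 512 + 256 + 128 + 32 + 16 in binary powers of 2.
So 11^2992 ≡ 16 · 1535 · 543 · 1369 · 1330 · 953 ≡ 2806 (mod 2993).
Since 2806 ≠ 1, base 11 is a Fermat witness: 2993 is composite.

2806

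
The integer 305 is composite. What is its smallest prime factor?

305 is odd.
Digit sum 8, not divisible by 3.
Ends in 5: divisible by 5.

5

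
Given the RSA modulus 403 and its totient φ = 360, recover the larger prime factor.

φ(n) = (p−1)(q−1) = n − (p+q) + 1, so p + q = 403 − 360 + 1 = 44.
p and q are the roots of t² − 44t + 403 = 0.
Discriminant: 44² − 4·403 = 1936 − 1612 = 324; √324 = 18.
q = (44 − 18)/2 = 13, p = (44 + 18)/2 = 31.
Check: 13 · 31 = 403.

31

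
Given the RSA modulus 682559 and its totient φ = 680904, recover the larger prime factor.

883

φ(n) = (p−1)(q−1) = n − (p+q) + 1, so p + q = 682559 − 680904 + 1 = 1656.
p and q are the roots of t² − 1656t + 682559 = 0.
Discriminant: 1656² − 4·682559 = 2742336 − 2730236 = 12100; √12100 = 110.
q = (1656 − 110)/2 = 773, p = (1656 + 110)/2 = 883.
Check: 773 · 883 = 682559.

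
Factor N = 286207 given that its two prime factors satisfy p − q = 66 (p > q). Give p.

Since p = q + 66, we have 286207 = q(q + 66), so q² + 66q − 286207 = 0.
Discriminant: 66² + 4·286207 = 4356 + 1144828 = 1149184; √1149184 = 1072.
q = (−66 + 1072)/2 = 503, and p = q + 66 = 569.
Check: 503 · 569 = 286207.

569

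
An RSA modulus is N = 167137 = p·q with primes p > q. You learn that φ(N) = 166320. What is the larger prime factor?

421

φ(n) = (p−1)(q−1) = n − (p+q) + 1, so p + q = 167137 − 166320 + 1 = 818.
p and q are the roots of t² − 818t + 167137 = 0.
Discriminant: 818² − 4·167137 = 669124 − 668548 = 576; √576 = 24.
q = (818 − 24)/2 = 397, p = (818 + 24)/2 = 421.
Check: 397 · 421 = 167137.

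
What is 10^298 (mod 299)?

10^1 ≡ 10 (mod 299)
10^2 ≡ 10^2 = 100 ≡ 100 (mod 299)
10^4 ≡ 100^2 = 10000 ≡ 133 (mod 299)
10^8 ≡ 133^2 = 17689 ≡ 48 (mod 299)
10^16 ≡ 48^2 = 2304 ≡ 211 (mod 299)
10^32 ≡ 211^2 = 44521 ≡ 269 (mod 299)
10^64 ≡ 269^2 = 72361 ≡ 3 (mod 299)
10^128 ≡ 3^2 = 9 ≡ 9 (mod 299)
10^256 ≡ 9^2 = 81 ≡ 81 (mod 299)
298 = 256 + 32 + 8 + 2 in binary powers of 2.
So 10^298 ≡ 81 · 269 · 48 · 100 ≡ 289 (mod 299).
Since 289 ≠ 1, base 10 is a Fermat witness: 299 is composite.

289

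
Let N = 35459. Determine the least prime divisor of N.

59

35459 is odd.
Digit sum 26, not divisible by 3.
Ends in 9: not divisible by 5.
7: 35459 = 7·5065 + 4
11: 35459 = 11·3223 + 6
13: 35459 = 13·2727 + 8
17: 35459 = 17·2085 + 14
19: 35459 = 19·1866 + 5
23: 35459 = 23·1541 + 16
29: 35459 = 29·1222 + 21
31: 35459 = 31·1143 + 26
37: 35459 = 37·958 + 13
41: 35459 = 41·864 + 35
43: 35459 = 43·824 + 27
47: 35459 = 47·754 + 21
53: 35459 = 53·669 + 2
59: 35459 = 59·601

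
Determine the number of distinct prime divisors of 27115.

27115 = 5 · 5423
5423 = 11 · 493
493 = 17 · 29
27115 = 5 · 11 · 17 · 29, which has 4 distinct prime factors.

4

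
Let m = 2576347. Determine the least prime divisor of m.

2576347 is odd.
Digit sum 34, not divisible by 3.
Ends in 7: not divisible by 5.
7: 2576347 = 7·368049 + 4
11: 2576347 = 11·234213 + 4
13: 2576347 = 13·198180 + 7
17: 2576347 = 17·151549 + 14
19: 2576347 = 19·135597 + 4
23: 2576347 = 23·112015 + 2
29: 2576347 = 29·88839 + 16
31: 2576347 = 31·83107 + 30
37: 2576347 = 37·69631

37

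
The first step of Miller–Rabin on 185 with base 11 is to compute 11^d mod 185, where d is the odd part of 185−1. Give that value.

101

185 − 1 = 184 = 2^3 · 23, so d = 23.
11^1 ≡ 11 (mod 185)
11^2 ≡ 11^2 = 121 ≡ 121 (mod 185)
11^4 ≡ 121^2 = 14641 ≡ 26 (mod 185)
11^8 ≡ 26^2 = 676 ≡ 121 (mod 185)
11^16 ≡ 121^2 = 14641 ≡ 26 (mod 185)
23 = 16 + 4 + 2 + 1 in binary powers of 2.
So 11^23 ≡ 26 · 26 · 121 · 11 ≡ 101 (mod 185).
Squaring chain: 101 → 26 → 121; never reaches −1, so base 11 is a Miller–Rabin witness that 185 is composite.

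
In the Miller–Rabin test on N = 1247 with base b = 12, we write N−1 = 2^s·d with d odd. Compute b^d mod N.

394

1247 − 1 = 1246 = 2^1 · 623, so d = 623.
12^1 ≡ 12 (mod 1247)
12^2 ≡ 12^2 = 144 ≡ 144 (mod 1247)
12^4 ≡ 144^2 = 20736 ≡ 784 (mod 1247)
12^8 ≡ 784^2 = 614656 ≡ 1132 (mod 1247)
12^16 ≡ 1132^2 = 1281424 ≡ 755 (mod 1247)
12^32 ≡ 755^2 = 570025 ≡ 146 (mod 1247)
12^64 ≡ 146^2 = 21316 ≡ 117 (mod 1247)
12^128 ≡ 117^2 = 13689 ≡ 1219 (mod 1247)
12^256 ≡ 1219^2 = 1485961 ≡ 784 (mod 1247)
12^512 ≡ 784^2 = 614656 ≡ 1132 (mod 1247)
623 = 512 + 64 + 32 + 8 + 4 + 2 + 1 in binary powers of 2.
So 12^623 ≡ 1132 · 117 · 146 · 1132 · 784 · 144 · 12 ≡ 394 (mod 1247).
Squaring chain: 394; never reaches −1, so base 12 is a Miller–Rabin witness that 1247 is composite.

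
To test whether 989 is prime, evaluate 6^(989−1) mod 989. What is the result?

6^1 ≡ 6 (mod 989)
6^2 ≡ 6^2 = 36 ≡ 36 (mod 989)
6^4 ≡ 36^2 = 1296 ≡ 307 (mod 989)
6^8 ≡ 307^2 = 94249 ≡ 294 (mod 989)
6^16 ≡ 294^2 = 86436 ≡ 393 (mod 989)
6^32 ≡ 393^2 = 154449 ≡ 165 (mod 989)
6^64 ≡ 165^2 = 27225 ≡ 522 (mod 989)
6^128 ≡ 522^2 = 272484 ≡ 509 (mod 989)
6^256 ≡ 509^2 = 259081 ≡ 952 (mod 989)
6^512 ≡ 952^2 = 906304 ≡ 380 (mod 989)
988 = 512 + 256 + 128 + 64 + 16 + 8 + 4 in binary powers of 2.
So 6^988 ≡ 380 · 952 · 509 · 522 · 393 · 294 · 307 ≡ 522 (mod 989).
Since 522 ≠ 1, base 6 is a Fermat witness: 989 is composite.

522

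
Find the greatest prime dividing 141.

47

141 = 3 · 47
47 is prime.
So 141 = 3 · 47; the largest prime factor is 47.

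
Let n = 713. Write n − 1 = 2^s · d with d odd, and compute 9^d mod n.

193

713 − 1 = 712 = 2^3 · 89, so d = 89.
9^1 ≡ 9 (mod 713)
9^2 ≡ 9^2 = 81 ≡ 81 (mod 713)
9^4 ≡ 81^2 = 6561 ≡ 144 (mod 713)
9^8 ≡ 144^2 = 20736 ≡ 59 (mod 713)
9^16 ≡ 59^2 = 3481 ≡ 629 (mod 713)
9^32 ≡ 629^2 = 395641 ≡ 639 (mod 713)
9^64 ≡ 639^2 = 408321 ≡ 485 (mod 713)
89 = 64 + 16 + 8 + 1 in binary powers of 2.
So 9^89 ≡ 485 · 629 · 59 · 9 ≡ 193 (mod 713).
Squaring chain: 193 → 173 → 696; never reaches −1, so base 9 is a Miller–Rabin witness that 713 is composite.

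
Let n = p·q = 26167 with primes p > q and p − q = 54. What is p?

191

Since p = q + 54, we have 26167 = q(q + 54), so q² + 54q − 26167 = 0.
Discriminant: 54² + 4·26167 = 2916 + 104668 = 107584; √107584 = 328.
q = (−54 + 328)/2 = 137, and p = q + 54 = 191.
Check: 137 · 191 = 26167.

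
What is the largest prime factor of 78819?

78819 = 3 · 26273
26273 = 13 · 2021
2021 = 43 · 47
47 is prime.
So 78819 = 3 · 13 · 43 · 47; the largest prime factor is 47.

47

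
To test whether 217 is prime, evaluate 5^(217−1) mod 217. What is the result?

1

5^1 ≡ 5 (mod 217)
5^2 ≡ 5^2 = 25 ≡ 25 (mod 217)
5^4 ≡ 25^2 = 625 ≡ 191 (mod 217)
5^8 ≡ 191^2 = 36481 ≡ 25 (mod 217)
5^16 ≡ 25^2 = 625 ≡ 191 (mod 217)
5^32 ≡ 191^2 = 36481 ≡ 25 (mod 217)
5^64 ≡ 25^2 = 625 ≡ 191 (mod 217)
5^128 ≡ 191^2 = 36481 ≡ 25 (mod 217)
216 = 128 + 64 + 16 + 8 in binary powers of 2.
So 5^216 ≡ 25 · 191 · 191 · 25 ≡ 1 (mod 217).
Since the result is 1, base 5 gives no evidence that 217 is composite.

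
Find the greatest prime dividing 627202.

627202 = 2 · 313601
313601 = 53 · 5917
5917 = 61 · 97
97 is prime.
So 627202 = 2 · 53 · 61 · 97; the largest prime factor is 97.

97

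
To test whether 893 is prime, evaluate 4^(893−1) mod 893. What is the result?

4^1 ≡ 4 (mod 893)
4^2 ≡ 4^2 = 16 ≡ 16 (mod 893)
4^4 ≡ 16^2 = 256 ≡ 256 (mod 893)
4^8 ≡ 256^2 = 65536 ≡ 347 (mod 893)
4^16 ≡ 347^2 = 120409 ≡ 747 (mod 893)
4^32 ≡ 747^2 = 558009 ≡ 777 (mod 893)
4^64 ≡ 777^2 = 603729 ≡ 61 (mod 893)
4^128 ≡ 61^2 = 3721 ≡ 149 (mod 893)
4^256 ≡ 149^2 = 22201 ≡ 769 (mod 893)
4^512 ≡ 769^2 = 591361 ≡ 195 (mod 893)
892 = 512 + 256 + 64 + 32 + 16 + 8 + 4 in binary powers of 2.
So 4^892 ≡ 195 · 769 · 61 · 777 · 747 · 347 · 256 ≡ 61 (mod 893).
Since 61 ≠ 1, base 4 is a Fermat witness: 893 is composite.

61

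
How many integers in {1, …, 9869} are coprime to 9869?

Factor: 9869 = 71 · 139.
φ(9869) = (71−1) · (139−1) = 70 · 138 = 9660.

9660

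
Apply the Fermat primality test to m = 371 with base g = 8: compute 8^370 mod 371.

218

8^1 ≡ 8 (mod 371)
8^2 ≡ 8^2 = 64 ≡ 64 (mod 371)
8^4 ≡ 64^2 = 4096 ≡ 15 (mod 371)
8^8 ≡ 15^2 = 225 ≡ 225 (mod 371)
8^16 ≡ 225^2 = 50625 ≡ 169 (mod 371)
8^32 ≡ 169^2 = 28561 ≡ 365 (mod 371)
8^64 ≡ 365^2 = 133225 ≡ 36 (mod 371)
8^128 ≡ 36^2 = 1296 ≡ 183 (mod 371)
8^256 ≡ 183^2 = 33489 ≡ 99 (mod 371)
370 = 256 + 64 + 32 + 16 + 2 in binary powers of 2.
So 8^370 ≡ 99 · 36 · 365 · 169 · 64 ≡ 218 (mod 371).
Since 218 ≠ 1, base 8 is a Fermat witness: 371 is composite.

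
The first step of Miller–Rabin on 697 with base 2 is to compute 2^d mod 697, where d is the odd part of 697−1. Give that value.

128

697 − 1 = 696 = 2^3 · 87, so d = 87.
2^1 ≡ 2 (mod 697)
2^2 ≡ 2^2 = 4 ≡ 4 (mod 697)
2^4 ≡ 4^2 = 16 ≡ 16 (mod 697)
2^8 ≡ 16^2 = 256 ≡ 256 (mod 697)
2^16 ≡ 256^2 = 65536 ≡ 18 (mod 697)
2^32 ≡ 18^2 = 324 ≡ 324 (mod 697)
2^64 ≡ 324^2 = 104976 ≡ 426 (mod 697)
87 = 64 + 16 + 4 + 2 + 1 in binary powers of 2.
So 2^87 ≡ 426 · 18 · 16 · 4 · 2 ≡ 128 (mod 697).
Squaring chain: 128 → 353 → 543; never reaches −1, so base 2 is a Miller–Rabin witness that 697 is composite.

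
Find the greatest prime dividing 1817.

79

1817 = 23 · 79
79 is prime.
So 1817 = 23 · 79; the largest prime factor is 79.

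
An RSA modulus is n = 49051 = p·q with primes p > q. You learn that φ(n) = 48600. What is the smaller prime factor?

181

φ(n) = (p−1)(q−1) = n − (p+q) + 1, so p + q = 49051 − 48600 + 1 = 452.
p and q are the roots of t² − 452t + 49051 = 0.
Discriminant: 452² − 4·49051 = 204304 − 196204 = 8100; √8100 = 90.
q = (452 − 90)/2 = 181, p = (452 + 90)/2 = 271.
Check: 181 · 271 = 49051.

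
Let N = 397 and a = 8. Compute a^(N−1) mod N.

1

8^1 ≡ 8 (mod 397)
8^2 ≡ 8^2 = 64 ≡ 64 (mod 397)
8^4 ≡ 64^2 = 4096 ≡ 126 (mod 397)
8^8 ≡ 126^2 = 15876 ≡ 393 (mod 397)
8^16 ≡ 393^2 = 154449 ≡ 16 (mod 397)
8^32 ≡ 16^2 = 256 ≡ 256 (mod 397)
8^64 ≡ 256^2 = 65536 ≡ 31 (mod 397)
8^128 ≡ 31^2 = 961 ≡ 167 (mod 397)
8^256 ≡ 167^2 = 27889 ≡ 99 (mod 397)
396 = 256 + 128 + 8 + 4 in binary powers of 2.
So 8^396 ≡ 99 · 167 · 393 · 126 ≡ 1 (mod 397).
Since the result is 1, base 8 gives no evidence that 397 is composite.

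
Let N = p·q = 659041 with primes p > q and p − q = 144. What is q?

743

Since p = q + 144, we have 659041 = q(q + 144), so q² + 144q − 659041 = 0.
Discriminant: 144² + 4·659041 = 20736 + 2636164 = 2656900; √2656900 = 1630.
q = (−144 + 1630)/2 = 743, and p = q + 144 = 887.
Check: 743 · 887 = 659041.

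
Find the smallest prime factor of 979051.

979051 is odd.
Digit sum 31, not divisible by 3.
Ends in 1: not divisible by 5.
7: 979051 = 7·139864 + 3
11: 979051 = 11·89004 + 7
13: 979051 = 13·75311 + 8
17: 979051 = 17·57591 + 4
19: 979051 = 19·51529

19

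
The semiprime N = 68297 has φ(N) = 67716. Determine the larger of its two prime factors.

φ(n) = (p−1)(q−1) = n − (p+q) + 1, so p + q = 68297 − 67716 + 1 = 582.
p and q are the roots of t² − 582t + 68297 = 0.
Discriminant: 582² − 4·68297 = 338724 − 273188 = 65536; √65536 = 256.
q = (582 − 256)/2 = 163, p = (582 + 256)/2 = 419.
Check: 163 · 419 = 68297.

419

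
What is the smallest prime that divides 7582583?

7582583 is odd.
Digit sum 38, not divisible by 3.
Ends in 3: not divisible by 5.
7: 7582583 = 7·1083226 + 1
11: 7582583 = 11·689325 + 8
13: 7582583 = 13·583275 + 8
17: 7582583 = 17·446034 + 5
19: 7582583 = 19·399083 + 6
23: 7582583 = 23·329677 + 12
29: 7582583 = 29·261468 + 11
31: 7582583 = 31·244599 + 14
37: 7582583 = 37·204934 + 25
41: 7582583 = 41·184941 + 2
43: 7582583 = 43·176339 + 6
47: 7582583 = 47·161331 + 26
53: 7582583 = 53·143067 + 32
59: 7582583 = 59·128518 + 21
61: 7582583 = 61·124304 + 39
67: 7582583 = 67·113172 + 59
71: 7582583 = 71·106796 + 67
73: 7582583 = 73·103871

73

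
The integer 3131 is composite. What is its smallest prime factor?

3131 is odd.
Digit sum 8, not divisible by 3.
Ends in 1: not divisible by 5.
7: 3131 = 7·447 + 2
11: 3131 = 11·284 + 7
13: 3131 = 13·240 + 11
17: 3131 = 17·184 + 3
19: 3131 = 19·164 + 15
23: 3131 = 23·136 + 3
29: 3131 = 29·107 + 28
31: 3131 = 31·101

31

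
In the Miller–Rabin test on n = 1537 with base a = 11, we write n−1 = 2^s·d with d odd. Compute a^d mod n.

1331

1537 − 1 = 1536 = 2^9 · 3, so d = 3.
11^1 ≡ 11 (mod 1537)
11^2 ≡ 11^2 = 121 ≡ 121 (mod 1537)
3 = 2 + 1 in binary powers of 2.
So 11^3 ≡ 121 · 11 ≡ 1331 (mod 1537).
Squaring chain: 1331 → 937 → 342 → 152 → 49 → 864 → 1051 → 1035 → 1473; never reaches −1, so base 11 is a Miller–Rabin witness that 1537 is composite.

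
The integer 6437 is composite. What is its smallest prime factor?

41

6437 is odd.
Digit sum 20, not divisible by 3.
Ends in 7: not divisible by 5.
7: 6437 = 7·919 + 4
11: 6437 = 11·585 + 2
13: 6437 = 13·495 + 2
17: 6437 = 17·378 + 11
19: 6437 = 19·338 + 15
23: 6437 = 23·279 + 20
29: 6437 = 29·221 + 28
31: 6437 = 31·207 + 20
37: 6437 = 37·173 + 36
41: 6437 = 41·157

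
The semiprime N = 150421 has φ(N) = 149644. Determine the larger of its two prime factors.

419

φ(n) = (p−1)(q−1) = n − (p+q) + 1, so p + q = 150421 − 149644 + 1 = 778.
p and q are the roots of t² − 778t + 150421 = 0.
Discriminant: 778² − 4·150421 = 605284 − 601684 = 3600; √3600 = 60.
q = (778 − 60)/2 = 359, p = (778 + 60)/2 = 419.
Check: 359 · 419 = 150421.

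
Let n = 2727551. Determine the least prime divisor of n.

2727551 is odd.
Digit sum 29, not divisible by 3.
Ends in 1: not divisible by 5.
7: 2727551 = 7·389650 + 1
11: 2727551 = 11·247959 + 2
13: 2727551 = 13·209811 + 8
17: 2727551 = 17·160444 + 3
19: 2727551 = 19·143555 + 6
23: 2727551 = 23·118589 + 4
29: 2727551 = 29·94053 + 14
31: 2727551 = 31·87985 + 16
37: 2727551 = 37·73717 + 22
41: 2727551 = 41·66525 + 26
43: 2727551 = 43·63431 + 18
47: 2727551 = 47·58033

47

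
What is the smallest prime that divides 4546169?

47

4546169 is odd.
Digit sum 35, not divisible by 3.
Ends in 9: not divisible by 5.
7: 4546169 = 7·649452 + 5
11: 4546169 = 11·413288 + 1
13: 4546169 = 13·349705 + 4
17: 4546169 = 17·267421 + 12
19: 4546169 = 19·239272 + 1
23: 4546169 = 23·197659 + 12
29: 4546169 = 29·156764 + 13
31: 4546169 = 31·146650 + 19
37: 4546169 = 37·122869 + 16
41: 4546169 = 41·110882 + 7
43: 4546169 = 43·105724 + 37
47: 4546169 = 47·96727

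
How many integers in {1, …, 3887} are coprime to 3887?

Factor: 3887 = 13^2 · 23.
φ(3887) = 13^1·(13−1) · (23−1) = 156 · 22 = 3432.

3432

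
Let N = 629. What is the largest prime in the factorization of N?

37

629 = 17 · 37
37 is prime.
So 629 = 17 · 37; the largest prime factor is 37.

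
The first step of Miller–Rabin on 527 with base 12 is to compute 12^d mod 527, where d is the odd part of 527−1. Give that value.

527 − 1 = 526 = 2^1 · 263, so d = 263.
12^1 ≡ 12 (mod 527)
12^2 ≡ 12^2 = 144 ≡ 144 (mod 527)
12^4 ≡ 144^2 = 20736 ≡ 183 (mod 527)
12^8 ≡ 183^2 = 33489 ≡ 288 (mod 527)
12^16 ≡ 288^2 = 82944 ≡ 205 (mod 527)
12^32 ≡ 205^2 = 42025 ≡ 392 (mod 527)
12^64 ≡ 392^2 = 153664 ≡ 307 (mod 527)
12^128 ≡ 307^2 = 94249 ≡ 443 (mod 527)
12^256 ≡ 443^2 = 196249 ≡ 205 (mod 527)
263 = 256 + 4 + 2 + 1 in binary powers of 2.
So 12^263 ≡ 205 · 183 · 144 · 12 ≡ 177 (mod 527).
Squaring chain: 177; never reaches −1, so base 12 is a Miller–Rabin witness that 527 is composite.

177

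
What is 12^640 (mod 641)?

1

12^1 ≡ 12 (mod 641)
12^2 ≡ 12^2 = 144 ≡ 144 (mod 641)
12^4 ≡ 144^2 = 20736 ≡ 224 (mod 641)
12^8 ≡ 224^2 = 50176 ≡ 178 (mod 641)
12^16 ≡ 178^2 = 31684 ≡ 275 (mod 641)
12^32 ≡ 275^2 = 75625 ≡ 628 (mod 641)
12^64 ≡ 628^2 = 394384 ≡ 169 (mod 641)
12^128 ≡ 169^2 = 28561 ≡ 357 (mod 641)
12^256 ≡ 357^2 = 127449 ≡ 531 (mod 641)
12^512 ≡ 531^2 = 281961 ≡ 562 (mod 641)
640 = 512 + 128 in binary powers of 2.
So 12^640 ≡ 562 · 357 ≡ 1 (mod 641).
Since the result is 1, base 12 gives no evidence that 641 is composite.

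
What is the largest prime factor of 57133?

57133 = 19 · 3007
3007 = 31 · 97
97 is prime.
So 57133 = 19 · 31 · 97; the largest prime factor is 97.

97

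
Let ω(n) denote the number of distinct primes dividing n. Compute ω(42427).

42427 = 7 · 6061
6061 = 11 · 551
551 = 19 · 29
42427 = 7 · 11 · 19 · 29, which has 4 distinct prime factors.

4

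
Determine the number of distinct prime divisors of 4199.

3

4199 = 13 · 323
323 = 17 · 19
4199 = 13 · 17 · 19, which has 3 distinct prime factors.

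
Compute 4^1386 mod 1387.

1

4^1 ≡ 4 (mod 1387)
4^2 ≡ 4^2 = 16 ≡ 16 (mod 1387)
4^4 ≡ 16^2 = 256 ≡ 256 (mod 1387)
4^8 ≡ 256^2 = 65536 ≡ 347 (mod 1387)
4^16 ≡ 347^2 = 120409 ≡ 1127 (mod 1387)
4^32 ≡ 1127^2 = 1270129 ≡ 1024 (mod 1387)
4^64 ≡ 1024^2 = 1048576 ≡ 4 (mod 1387)
4^128 ≡ 4^2 = 16 ≡ 16 (mod 1387)
4^256 ≡ 16^2 = 256 ≡ 256 (mod 1387)
4^512 ≡ 256^2 = 65536 ≡ 347 (mod 1387)
4^1024 ≡ 347^2 = 120409 ≡ 1127 (mod 1387)
1386 = 1024 + 256 + 64 + 32 + 8 + 2 in binary powers of 2.
So 4^1386 ≡ 1127 · 256 · 4 · 1024 · 347 · 16 ≡ 1 (mod 1387).
Since the result is 1, base 4 gives no evidence that 1387 is composite.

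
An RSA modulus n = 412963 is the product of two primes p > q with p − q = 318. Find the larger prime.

821

Since p = q + 318, we have 412963 = q(q + 318), so q² + 318q − 412963 = 0.
Discriminant: 318² + 4·412963 = 101124 + 1651852 = 1752976; √1752976 = 1324.
q = (−318 + 1324)/2 = 503, and p = q + 318 = 821.
Check: 503 · 821 = 412963.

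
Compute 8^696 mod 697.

256

8^1 ≡ 8 (mod 697)
8^2 ≡ 8^2 = 64 ≡ 64 (mod 697)
8^4 ≡ 64^2 = 4096 ≡ 611 (mod 697)
8^8 ≡ 611^2 = 373321 ≡ 426 (mod 697)
8^16 ≡ 426^2 = 181476 ≡ 256 (mod 697)
8^32 ≡ 256^2 = 65536 ≡ 18 (mod 697)
8^64 ≡ 18^2 = 324 ≡ 324 (mod 697)
8^128 ≡ 324^2 = 104976 ≡ 426 (mod 697)
8^256 ≡ 426^2 = 181476 ≡ 256 (mod 697)
8^512 ≡ 256^2 = 65536 ≡ 18 (mod 697)
696 = 512 + 128 + 32 + 16 + 8 in binary powers of 2.
So 8^696 ≡ 18 · 426 · 18 · 256 · 426 ≡ 256 (mod 697).
Since 256 ≠ 1, base 8 is a Fermat witness: 697 is composite.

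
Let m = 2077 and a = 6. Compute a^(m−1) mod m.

6^1 ≡ 6 (mod 2077)
6^2 ≡ 6^2 = 36 ≡ 36 (mod 2077)
6^4 ≡ 36^2 = 1296 ≡ 1296 (mod 2077)
6^8 ≡ 1296^2 = 1679616 ≡ 1400 (mod 2077)
6^16 ≡ 1400^2 = 1960000 ≡ 1389 (mod 2077)
6^32 ≡ 1389^2 = 1929321 ≡ 1865 (mod 2077)
6^64 ≡ 1865^2 = 3478225 ≡ 1327 (mod 2077)
6^128 ≡ 1327^2 = 1760929 ≡ 1710 (mod 2077)
6^256 ≡ 1710^2 = 2924100 ≡ 1761 (mod 2077)
6^512 ≡ 1761^2 = 3101121 ≡ 160 (mod 2077)
6^1024 ≡ 160^2 = 25600 ≡ 676 (mod 2077)
6^2048 ≡ 676^2 = 456976 ≡ 36 (mod 2077)
2076 = 2048 + 16 + 8 + 4 in binary powers of 2.
So 6^2076 ≡ 36 · 1389 · 1400 · 1296 ≡ 1148 (mod 2077).
Since 1148 ≠ 1, base 6 is a Fermat witness: 2077 is composite.

1148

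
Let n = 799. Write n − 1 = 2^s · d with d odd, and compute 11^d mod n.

82

799 − 1 = 798 = 2^1 · 399, so d = 399.
11^1 ≡ 11 (mod 799)
11^2 ≡ 11^2 = 121 ≡ 121 (mod 799)
11^4 ≡ 121^2 = 14641 ≡ 259 (mod 799)
11^8 ≡ 259^2 = 67081 ≡ 764 (mod 799)
11^16 ≡ 764^2 = 583696 ≡ 426 (mod 799)
11^32 ≡ 426^2 = 181476 ≡ 103 (mod 799)
11^64 ≡ 103^2 = 10609 ≡ 222 (mod 799)
11^128 ≡ 222^2 = 49284 ≡ 545 (mod 799)
11^256 ≡ 545^2 = 297025 ≡ 596 (mod 799)
399 = 256 + 128 + 8 + 4 + 2 + 1 in binary powers of 2.
So 11^399 ≡ 596 · 545 · 764 · 259 · 121 · 11 ≡ 82 (mod 799).
Squaring chain: 82; never reaches −1, so base 11 is a Miller–Rabin witness that 799 is composite.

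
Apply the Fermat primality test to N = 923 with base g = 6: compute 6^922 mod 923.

6^1 ≡ 6 (mod 923)
6^2 ≡ 6^2 = 36 ≡ 36 (mod 923)
6^4 ≡ 36^2 = 1296 ≡ 373 (mod 923)
6^8 ≡ 373^2 = 139129 ≡ 679 (mod 923)
6^16 ≡ 679^2 = 461041 ≡ 464 (mod 923)
6^32 ≡ 464^2 = 215296 ≡ 237 (mod 923)
6^64 ≡ 237^2 = 56169 ≡ 789 (mod 923)
6^128 ≡ 789^2 = 622521 ≡ 419 (mod 923)
6^256 ≡ 419^2 = 175561 ≡ 191 (mod 923)
6^512 ≡ 191^2 = 36481 ≡ 484 (mod 923)
922 = 512 + 256 + 128 + 16 + 8 + 2 in binary powers of 2.
So 6^922 ≡ 484 · 191 · 419 · 464 · 679 · 36 ≡ 862 (mod 923).
Since 862 ≠ 1, base 6 is a Fermat witness: 923 is composite.

862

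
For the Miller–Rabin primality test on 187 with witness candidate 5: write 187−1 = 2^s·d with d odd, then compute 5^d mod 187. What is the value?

37

187 − 1 = 186 = 2^1 · 93, so d = 93.
5^1 ≡ 5 (mod 187)
5^2 ≡ 5^2 = 25 ≡ 25 (mod 187)
5^4 ≡ 25^2 = 625 ≡ 64 (mod 187)
5^8 ≡ 64^2 = 4096 ≡ 169 (mod 187)
5^16 ≡ 169^2 = 28561 ≡ 137 (mod 187)
5^32 ≡ 137^2 = 18769 ≡ 69 (mod 187)
5^64 ≡ 69^2 = 4761 ≡ 86 (mod 187)
93 = 64 + 16 + 8 + 4 + 1 in binary powers of 2.
So 5^93 ≡ 86 · 137 · 169 · 64 · 5 ≡ 37 (mod 187).
Squaring chain: 37; never reaches −1, so base 5 is a Miller–Rabin witness that 187 is composite.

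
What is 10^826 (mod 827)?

1

10^1 ≡ 10 (mod 827)
10^2 ≡ 10^2 = 100 ≡ 100 (mod 827)
10^4 ≡ 100^2 = 10000 ≡ 76 (mod 827)
10^8 ≡ 76^2 = 5776 ≡ 814 (mod 827)
10^16 ≡ 814^2 = 662596 ≡ 169 (mod 827)
10^32 ≡ 169^2 = 28561 ≡ 443 (mod 827)
10^64 ≡ 443^2 = 196249 ≡ 250 (mod 827)
10^128 ≡ 250^2 = 62500 ≡ 475 (mod 827)
10^256 ≡ 475^2 = 225625 ≡ 681 (mod 827)
10^512 ≡ 681^2 = 463761 ≡ 641 (mod 827)
826 = 512 + 256 + 32 + 16 + 8 + 2 in binary powers of 2.
So 10^826 ≡ 641 · 681 · 443 · 169 · 814 · 100 ≡ 1 (mod 827).
Since the result is 1, base 10 gives no evidence that 827 is composite.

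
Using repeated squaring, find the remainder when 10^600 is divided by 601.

1

10^1 ≡ 10 (mod 601)
10^2 ≡ 10^2 = 100 ≡ 100 (mod 601)
10^4 ≡ 100^2 = 10000 ≡ 384 (mod 601)
10^8 ≡ 384^2 = 147456 ≡ 211 (mod 601)
10^16 ≡ 211^2 = 44521 ≡ 47 (mod 601)
10^32 ≡ 47^2 = 2209 ≡ 406 (mod 601)
10^64 ≡ 406^2 = 164836 ≡ 162 (mod 601)
10^128 ≡ 162^2 = 26244 ≡ 401 (mod 601)
10^256 ≡ 401^2 = 160801 ≡ 334 (mod 601)
10^512 ≡ 334^2 = 111556 ≡ 371 (mod 601)
600 = 512 + 64 + 16 + 8 in binary powers of 2.
So 10^600 ≡ 371 · 162 · 47 · 211 ≡ 1 (mod 601).
Since the result is 1, base 10 gives no evidence that 601 is composite.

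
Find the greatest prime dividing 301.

301 = 7 · 43
43 is prime.
So 301 = 7 · 43; the largest prime factor is 43.

43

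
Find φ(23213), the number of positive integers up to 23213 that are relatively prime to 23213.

22908

Factor: 23213 = 139 · 167.
φ(23213) = (139−1) · (167−1) = 138 · 166 = 22908.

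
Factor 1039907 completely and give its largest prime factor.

1039907 = 11 · 94537
94537 = 17 · 5561
5561 = 67 · 83
83 is prime.
So 1039907 = 11 · 17 · 67 · 83; the largest prime factor is 83.

83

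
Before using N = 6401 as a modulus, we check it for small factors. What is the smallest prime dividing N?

6401 is odd.
Digit sum 11, not divisible by 3.
Ends in 1: not divisible by 5.
7: 6401 = 7·914 + 3
11: 6401 = 11·581 + 10
13: 6401 = 13·492 + 5
17: 6401 = 17·376 + 9
19: 6401 = 19·336 + 17
23: 6401 = 23·278 + 7
29: 6401 = 29·220 + 21
31: 6401 = 31·206 + 15
37: 6401 = 37·173

37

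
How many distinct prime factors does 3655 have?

3

3655 = 5 · 731
731 = 17 · 43
3655 = 5 · 17 · 43, which has 3 distinct prime factors.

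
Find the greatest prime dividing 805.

23

805 = 5 · 161
161 = 7 · 23
23 is prime.
So 805 = 5 · 7 · 23; the largest prime factor is 23.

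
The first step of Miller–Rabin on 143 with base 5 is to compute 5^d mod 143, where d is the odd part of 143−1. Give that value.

143 − 1 = 142 = 2^1 · 71, so d = 71.
5^1 ≡ 5 (mod 143)
5^2 ≡ 5^2 = 25 ≡ 25 (mod 143)
5^4 ≡ 25^2 = 625 ≡ 53 (mod 143)
5^8 ≡ 53^2 = 2809 ≡ 92 (mod 143)
5^16 ≡ 92^2 = 8464 ≡ 27 (mod 143)
5^32 ≡ 27^2 = 729 ≡ 14 (mod 143)
5^64 ≡ 14^2 = 196 ≡ 53 (mod 143)
71 = 64 + 4 + 2 + 1 in binary powers of 2.
So 5^71 ≡ 53 · 53 · 25 · 5 ≡ 60 (mod 143).
Squaring chain: 60; never reaches −1, so base 5 is a Miller–Rabin witness that 143 is composite.

60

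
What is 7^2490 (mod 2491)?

713

7^1 ≡ 7 (mod 2491)
7^2 ≡ 7^2 = 49 ≡ 49 (mod 2491)
7^4 ≡ 49^2 = 2401 ≡ 2401 (mod 2491)
7^8 ≡ 2401^2 = 5764801 ≡ 627 (mod 2491)
7^16 ≡ 627^2 = 393129 ≡ 2042 (mod 2491)
7^32 ≡ 2042^2 = 4169764 ≡ 2321 (mod 2491)
7^64 ≡ 2321^2 = 5387041 ≡ 1499 (mod 2491)
7^128 ≡ 1499^2 = 2247001 ≡ 119 (mod 2491)
7^256 ≡ 119^2 = 14161 ≡ 1706 (mod 2491)
7^512 ≡ 1706^2 = 2910436 ≡ 948 (mod 2491)
7^1024 ≡ 948^2 = 898704 ≡ 1944 (mod 2491)
7^2048 ≡ 1944^2 = 3779136 ≡ 289 (mod 2491)
2490 = 2048 + 256 + 128 + 32 + 16 + 8 + 2 in binary powers of 2.
So 7^2490 ≡ 289 · 1706 · 119 · 2321 · 2042 · 627 · 49 ≡ 713 (mod 2491).
Since 713 ≠ 1, base 7 is a Fermat witness: 2491 is composite.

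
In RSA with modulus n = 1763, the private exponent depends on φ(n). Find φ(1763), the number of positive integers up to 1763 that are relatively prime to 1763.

Factor: 1763 = 41 · 43.
φ(1763) = (41−1) · (43−1) = 40 · 42 = 1680.

1680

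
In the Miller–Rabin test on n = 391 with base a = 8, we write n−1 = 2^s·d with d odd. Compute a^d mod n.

391 − 1 = 390 = 2^1 · 195, so d = 195.
8^1 ≡ 8 (mod 391)
8^2 ≡ 8^2 = 64 ≡ 64 (mod 391)
8^4 ≡ 64^2 = 4096 ≡ 186 (mod 391)
8^8 ≡ 186^2 = 34596 ≡ 188 (mod 391)
8^16 ≡ 188^2 = 35344 ≡ 154 (mod 391)
8^32 ≡ 154^2 = 23716 ≡ 256 (mod 391)
8^64 ≡ 256^2 = 65536 ≡ 239 (mod 391)
8^128 ≡ 239^2 = 57121 ≡ 35 (mod 391)
195 = 128 + 64 + 2 + 1 in binary powers of 2.
So 8^195 ≡ 35 · 239 · 64 · 8 ≡ 257 (mod 391).
Squaring chain: 257; never reaches −1, so base 8 is a Miller–Rabin witness that 391 is composite.

257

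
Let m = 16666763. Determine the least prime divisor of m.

89

16666763 is odd.
Digit sum 41, not divisible by 3.
Ends in 3: not divisible by 5.
7: 16666763 = 7·2380966 + 1
11: 16666763 = 11·1515160 + 3
13: 16666763 = 13·1282058 + 9
17: 16666763 = 17·980397 + 14
19: 16666763 = 19·877198 + 1
23: 16666763 = 23·724641 + 20
29: 16666763 = 29·574715 + 28
31: 16666763 = 31·537637 + 16
37: 16666763 = 37·450453 + 2
41: 16666763 = 41·406506 + 17
43: 16666763 = 43·387599 + 6
47: 16666763 = 47·354611 + 46
53: 16666763 = 53·314467 + 12
59: 16666763 = 59·282487 + 30
61: 16666763 = 61·273225 + 38
67: 16666763 = 67·248757 + 44
71: 16666763 = 71·234743 + 10
73: 16666763 = 73·228311 + 60
79: 16666763 = 79·210971 + 54
83: 16666763 = 83·200804 + 31
89: 16666763 = 89·187267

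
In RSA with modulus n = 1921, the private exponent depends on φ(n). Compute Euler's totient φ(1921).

Factor: 1921 = 17 · 113.
φ(1921) = (17−1) · (113−1) = 16 · 112 = 1792.

1792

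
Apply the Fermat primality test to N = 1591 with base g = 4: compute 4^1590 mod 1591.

4^1 ≡ 4 (mod 1591)
4^2 ≡ 4^2 = 16 ≡ 16 (mod 1591)
4^4 ≡ 16^2 = 256 ≡ 256 (mod 1591)
4^8 ≡ 256^2 = 65536 ≡ 305 (mod 1591)
4^16 ≡ 305^2 = 93025 ≡ 747 (mod 1591)
4^32 ≡ 747^2 = 558009 ≡ 1159 (mod 1591)
4^64 ≡ 1159^2 = 1343281 ≡ 477 (mod 1591)
4^128 ≡ 477^2 = 227529 ≡ 16 (mod 1591)
4^256 ≡ 16^2 = 256 ≡ 256 (mod 1591)
4^512 ≡ 256^2 = 65536 ≡ 305 (mod 1591)
4^1024 ≡ 305^2 = 93025 ≡ 747 (mod 1591)
1590 = 1024 + 512 + 32 + 16 + 4 + 2 in binary powers of 2.
So 4^1590 ≡ 747 · 305 · 1159 · 747 · 256 · 16 ≡ 692 (mod 1591).
Since 692 ≠ 1, base 4 is a Fermat witness: 1591 is composite.

692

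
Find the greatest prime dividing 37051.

37051 = 7 · 5293
5293 = 67 · 79
79 is prime.
So 37051 = 7 · 67 · 79; the largest prime factor is 79.

79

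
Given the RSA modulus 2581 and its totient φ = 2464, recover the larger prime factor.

φ(n) = (p−1)(q−1) = n − (p+q) + 1, so p + q = 2581 − 2464 + 1 = 118.
p and q are the roots of t² − 118t + 2581 = 0.
Discriminant: 118² − 4·2581 = 13924 − 10324 = 3600; √3600 = 60.
q = (118 − 60)/2 = 29, p = (118 + 60)/2 = 89.
Check: 29 · 89 = 2581.

89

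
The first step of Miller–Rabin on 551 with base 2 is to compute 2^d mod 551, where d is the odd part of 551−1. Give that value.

551 − 1 = 550 = 2^1 · 275, so d = 275.
2^1 ≡ 2 (mod 551)
2^2 ≡ 2^2 = 4 ≡ 4 (mod 551)
2^4 ≡ 4^2 = 16 ≡ 16 (mod 551)
2^8 ≡ 16^2 = 256 ≡ 256 (mod 551)
2^16 ≡ 256^2 = 65536 ≡ 518 (mod 551)
2^32 ≡ 518^2 = 268324 ≡ 538 (mod 551)
2^64 ≡ 538^2 = 289444 ≡ 169 (mod 551)
2^128 ≡ 169^2 = 28561 ≡ 460 (mod 551)
2^256 ≡ 460^2 = 211600 ≡ 16 (mod 551)
275 = 256 + 16 + 2 + 1 in binary powers of 2.
So 2^275 ≡ 16 · 518 · 4 · 2 ≡ 184 (mod 551).
Squaring chain: 184; never reaches −1, so base 2 is a Miller–Rabin witness that 551 is composite.

184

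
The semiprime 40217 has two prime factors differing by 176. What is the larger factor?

Since p = q + 176, we have 40217 = q(q + 176), so q² + 176q − 40217 = 0.
Discriminant: 176² + 4·40217 = 30976 + 160868 = 191844; √191844 = 438.
q = (−176 + 438)/2 = 131, and p = q + 176 = 307.
Check: 131 · 307 = 40217.

307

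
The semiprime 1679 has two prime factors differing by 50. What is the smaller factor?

23

Since p = q + 50, we have 1679 = q(q + 50), so q² + 50q − 1679 = 0.
Discriminant: 50² + 4·1679 = 2500 + 6716 = 9216; √9216 = 96.
q = (−50 + 96)/2 = 23, and p = q + 50 = 73.
Check: 23 · 73 = 1679.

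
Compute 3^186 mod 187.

25

3^1 ≡ 3 (mod 187)
3^2 ≡ 3^2 = 9 ≡ 9 (mod 187)
3^4 ≡ 9^2 = 81 ≡ 81 (mod 187)
3^8 ≡ 81^2 = 6561 ≡ 16 (mod 187)
3^16 ≡ 16^2 = 256 ≡ 69 (mod 187)
3^32 ≡ 69^2 = 4761 ≡ 86 (mod 187)
3^64 ≡ 86^2 = 7396 ≡ 103 (mod 187)
3^128 ≡ 103^2 = 10609 ≡ 137 (mod 187)
186 = 128 + 32 + 16 + 8 + 2 in binary powers of 2.
So 3^186 ≡ 137 · 86 · 69 · 16 · 9 ≡ 25 (mod 187).
Since 25 ≠ 1, base 3 is a Fermat witness: 187 is composite.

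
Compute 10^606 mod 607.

10^1 ≡ 10 (mod 607)
10^2 ≡ 10^2 = 100 ≡ 100 (mod 607)
10^4 ≡ 100^2 = 10000 ≡ 288 (mod 607)
10^8 ≡ 288^2 = 82944 ≡ 392 (mod 607)
10^16 ≡ 392^2 = 153664 ≡ 93 (mod 607)
10^32 ≡ 93^2 = 8649 ≡ 151 (mod 607)
10^64 ≡ 151^2 = 22801 ≡ 342 (mod 607)
10^128 ≡ 342^2 = 116964 ≡ 420 (mod 607)
10^256 ≡ 420^2 = 176400 ≡ 370 (mod 607)
10^512 ≡ 370^2 = 136900 ≡ 325 (mod 607)
606 = 512 + 64 + 16 + 8 + 4 + 2 in binary powers of 2.
So 10^606 ≡ 325 · 342 · 93 · 392 · 288 · 100 ≡ 1 (mod 607).
Since the result is 1, base 10 gives no evidence that 607 is composite.

1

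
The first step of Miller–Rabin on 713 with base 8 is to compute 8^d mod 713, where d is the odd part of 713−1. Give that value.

713 − 1 = 712 = 2^3 · 89, so d = 89.
8^1 ≡ 8 (mod 713)
8^2 ≡ 8^2 = 64 ≡ 64 (mod 713)
8^4 ≡ 64^2 = 4096 ≡ 531 (mod 713)
8^8 ≡ 531^2 = 281961 ≡ 326 (mod 713)
8^16 ≡ 326^2 = 106276 ≡ 39 (mod 713)
8^32 ≡ 39^2 = 1521 ≡ 95 (mod 713)
8^64 ≡ 95^2 = 9025 ≡ 469 (mod 713)
89 = 64 + 16 + 8 + 1 in binary powers of 2.
So 8^89 ≡ 469 · 39 · 326 · 8 ≡ 376 (mod 713).
Squaring chain: 376 → 202 → 163; never reaches −1, so base 8 is a Miller–Rabin witness that 713 is composite.

376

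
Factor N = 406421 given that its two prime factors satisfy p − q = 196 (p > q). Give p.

Since p = q + 196, we have 406421 = q(q + 196), so q² + 196q − 406421 = 0.
Discriminant: 196² + 4·406421 = 38416 + 1625684 = 1664100; √1664100 = 1290.
q = (−196 + 1290)/2 = 547, and p = q + 196 = 743.
Check: 547 · 743 = 406421.

743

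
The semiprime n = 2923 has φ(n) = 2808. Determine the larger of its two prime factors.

79

φ(n) = (p−1)(q−1) = n − (p+q) + 1, so p + q = 2923 − 2808 + 1 = 116.
p and q are the roots of t² − 116t + 2923 = 0.
Discriminant: 116² − 4·2923 = 13456 − 11692 = 1764; √1764 = 42.
q = (116 − 42)/2 = 37, p = (116 + 42)/2 = 79.
Check: 37 · 79 = 2923.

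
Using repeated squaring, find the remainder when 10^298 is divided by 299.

289

10^1 ≡ 10 (mod 299)
10^2 ≡ 10^2 = 100 ≡ 100 (mod 299)
10^4 ≡ 100^2 = 10000 ≡ 133 (mod 299)
10^8 ≡ 133^2 = 17689 ≡ 48 (mod 299)
10^16 ≡ 48^2 = 2304 ≡ 211 (mod 299)
10^32 ≡ 211^2 = 44521 ≡ 269 (mod 299)
10^64 ≡ 269^2 = 72361 ≡ 3 (mod 299)
10^128 ≡ 3^2 = 9 ≡ 9 (mod 299)
10^256 ≡ 9^2 = 81 ≡ 81 (mod 299)
298 = 256 + 32 + 8 + 2 in binary powers of 2.
So 10^298 ≡ 81 · 269 · 48 · 100 ≡ 289 (mod 299).
Since 289 ≠ 1, base 10 is a Fermat witness: 299 is composite.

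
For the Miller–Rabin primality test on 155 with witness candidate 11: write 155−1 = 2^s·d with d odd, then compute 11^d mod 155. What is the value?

96

155 − 1 = 154 = 2^1 · 77, so d = 77.
11^1 ≡ 11 (mod 155)
11^2 ≡ 11^2 = 121 ≡ 121 (mod 155)
11^4 ≡ 121^2 = 14641 ≡ 71 (mod 155)
11^8 ≡ 71^2 = 5041 ≡ 81 (mod 155)
11^16 ≡ 81^2 = 6561 ≡ 51 (mod 155)
11^32 ≡ 51^2 = 2601 ≡ 121 (mod 155)
11^64 ≡ 121^2 = 14641 ≡ 71 (mod 155)
77 = 64 + 8 + 4 + 1 in binary powers of 2.
So 11^77 ≡ 71 · 81 · 71 · 11 ≡ 96 (mod 155).
Squaring chain: 96; never reaches −1, so base 11 is a Miller–Rabin witness that 155 is composite.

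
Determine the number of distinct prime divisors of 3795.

4

3795 = 3 · 1265
1265 = 5 · 253
253 = 11 · 23
3795 = 3 · 5 · 11 · 23, which has 4 distinct prime factors.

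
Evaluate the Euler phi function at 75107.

68904

Factor: 75107 = 19 · 59 · 67.
φ(75107) = (19−1) · (59−1) · (67−1) = 18 · 58 · 66 = 68904.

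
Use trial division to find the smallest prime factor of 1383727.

1383727 is odd.
Digit sum 31, not divisible by 3.
Ends in 7: not divisible by 5.
7: 1383727 = 7·197675 + 2
11: 1383727 = 11·125793 + 4
13: 1383727 = 13·106440 + 7
17: 1383727 = 17·81395 + 12
19: 1383727 = 19·72827 + 14
23: 1383727 = 23·60162 + 1
29: 1383727 = 29·47714 + 21
31: 1383727 = 31·44636 + 11
37: 1383727 = 37·37398 + 1
41: 1383727 = 41·33749 + 18
43: 1383727 = 43·32179 + 30
47: 1383727 = 47·29441

47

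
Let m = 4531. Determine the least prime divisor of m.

4531 is odd.
Digit sum 13, not divisible by 3.
Ends in 1: not divisible by 5.
7: 4531 = 7·647 + 2
11: 4531 = 11·411 + 10
13: 4531 = 13·348 + 7
17: 4531 = 17·266 + 9
19: 4531 = 19·238 + 9
23: 4531 = 23·197

23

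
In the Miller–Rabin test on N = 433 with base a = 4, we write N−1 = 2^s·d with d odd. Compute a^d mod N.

433 − 1 = 432 = 2^4 · 27, so d = 27.
4^1 ≡ 4 (mod 433)
4^2 ≡ 4^2 = 16 ≡ 16 (mod 433)
4^4 ≡ 16^2 = 256 ≡ 256 (mod 433)
4^8 ≡ 256^2 = 65536 ≡ 153 (mod 433)
4^16 ≡ 153^2 = 23409 ≡ 27 (mod 433)
27 = 16 + 8 + 2 + 1 in binary powers of 2.
So 4^27 ≡ 27 · 153 · 16 · 4 ≡ 254 (mod 433).
Squaring chain: 254 → 432 → 1 → 1; reaches −1, so base 4 does not prove 433 composite.

254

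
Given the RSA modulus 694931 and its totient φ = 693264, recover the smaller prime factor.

φ(n) = (p−1)(q−1) = n − (p+q) + 1, so p + q = 694931 − 693264 + 1 = 1668.
p and q are the roots of t² − 1668t + 694931 = 0.
Discriminant: 1668² − 4·694931 = 2782224 − 2779724 = 2500; √2500 = 50.
q = (1668 − 50)/2 = 809, p = (1668 + 50)/2 = 859.
Check: 809 · 859 = 694931.

809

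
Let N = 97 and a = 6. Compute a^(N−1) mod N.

6^1 ≡ 6 (mod 97)
6^2 ≡ 6^2 = 36 ≡ 36 (mod 97)
6^4 ≡ 36^2 = 1296 ≡ 35 (mod 97)
6^8 ≡ 35^2 = 1225 ≡ 61 (mod 97)
6^16 ≡ 61^2 = 3721 ≡ 35 (mod 97)
6^32 ≡ 35^2 = 1225 ≡ 61 (mod 97)
6^64 ≡ 61^2 = 3721 ≡ 35 (mod 97)
96 = 64 + 32 in binary powers of 2.
So 6^96 ≡ 35 · 61 ≡ 1 (mod 97).
Since the result is 1, base 6 gives no evidence that 97 is composite.

1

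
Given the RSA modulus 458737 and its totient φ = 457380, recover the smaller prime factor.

φ(n) = (p−1)(q−1) = n − (p+q) + 1, so p + q = 458737 − 457380 + 1 = 1358.
p and q are the roots of t² − 1358t + 458737 = 0.
Discriminant: 1358² − 4·458737 = 1844164 − 1834948 = 9216; √9216 = 96.
q = (1358 − 96)/2 = 631, p = (1358 + 96)/2 = 727.
Check: 631 · 727 = 458737.

631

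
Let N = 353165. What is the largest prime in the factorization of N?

83

353165 = 5 · 70633
70633 = 23 · 3071
3071 = 37 · 83
83 is prime.
So 353165 = 5 · 23 · 37 · 83; the largest prime factor is 83.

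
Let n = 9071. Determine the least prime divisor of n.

47

9071 is odd.
Digit sum 17, not divisible by 3.
Ends in 1: not divisible by 5.
7: 9071 = 7·1295 + 6
11: 9071 = 11·824 + 7
13: 9071 = 13·697 + 10
17: 9071 = 17·533 + 10
19: 9071 = 19·477 + 8
23: 9071 = 23·394 + 9
29: 9071 = 29·312 + 23
31: 9071 = 31·292 + 19
37: 9071 = 37·245 + 6
41: 9071 = 41·221 + 10
43: 9071 = 43·210 + 41
47: 9071 = 47·193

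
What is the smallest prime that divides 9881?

41

9881 is odd.
Digit sum 26, not divisible by 3.
Ends in 1: not divisible by 5.
7: 9881 = 7·1411 + 4
11: 9881 = 11·898 + 3
13: 9881 = 13·760 + 1
17: 9881 = 17·581 + 4
19: 9881 = 19·520 + 1
23: 9881 = 23·429 + 14
29: 9881 = 29·340 + 21
31: 9881 = 31·318 + 23
37: 9881 = 37·267 + 2
41: 9881 = 41·241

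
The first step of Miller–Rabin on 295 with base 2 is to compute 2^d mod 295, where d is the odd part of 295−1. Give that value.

295 − 1 = 294 = 2^1 · 147, so d = 147.
2^1 ≡ 2 (mod 295)
2^2 ≡ 2^2 = 4 ≡ 4 (mod 295)
2^4 ≡ 4^2 = 16 ≡ 16 (mod 295)
2^8 ≡ 16^2 = 256 ≡ 256 (mod 295)
2^16 ≡ 256^2 = 65536 ≡ 46 (mod 295)
2^32 ≡ 46^2 = 2116 ≡ 51 (mod 295)
2^64 ≡ 51^2 = 2601 ≡ 241 (mod 295)
2^128 ≡ 241^2 = 58081 ≡ 261 (mod 295)
147 = 128 + 16 + 2 + 1 in binary powers of 2.
So 2^147 ≡ 261 · 46 · 4 · 2 ≡ 173 (mod 295).
Squaring chain: 173; never reaches −1, so base 2 is a Miller–Rabin witness that 295 is composite.

173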